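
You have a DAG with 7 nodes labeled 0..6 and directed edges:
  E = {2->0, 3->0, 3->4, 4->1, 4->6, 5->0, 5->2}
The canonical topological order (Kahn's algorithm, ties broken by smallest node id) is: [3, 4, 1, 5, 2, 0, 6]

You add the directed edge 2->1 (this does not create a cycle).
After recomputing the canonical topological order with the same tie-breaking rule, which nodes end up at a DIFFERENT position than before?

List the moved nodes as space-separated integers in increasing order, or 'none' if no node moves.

Answer: 0 1 2 5

Derivation:
Old toposort: [3, 4, 1, 5, 2, 0, 6]
Added edge 2->1
Recompute Kahn (smallest-id tiebreak):
  initial in-degrees: [3, 2, 1, 0, 1, 0, 1]
  ready (indeg=0): [3, 5]
  pop 3: indeg[0]->2; indeg[4]->0 | ready=[4, 5] | order so far=[3]
  pop 4: indeg[1]->1; indeg[6]->0 | ready=[5, 6] | order so far=[3, 4]
  pop 5: indeg[0]->1; indeg[2]->0 | ready=[2, 6] | order so far=[3, 4, 5]
  pop 2: indeg[0]->0; indeg[1]->0 | ready=[0, 1, 6] | order so far=[3, 4, 5, 2]
  pop 0: no out-edges | ready=[1, 6] | order so far=[3, 4, 5, 2, 0]
  pop 1: no out-edges | ready=[6] | order so far=[3, 4, 5, 2, 0, 1]
  pop 6: no out-edges | ready=[] | order so far=[3, 4, 5, 2, 0, 1, 6]
New canonical toposort: [3, 4, 5, 2, 0, 1, 6]
Compare positions:
  Node 0: index 5 -> 4 (moved)
  Node 1: index 2 -> 5 (moved)
  Node 2: index 4 -> 3 (moved)
  Node 3: index 0 -> 0 (same)
  Node 4: index 1 -> 1 (same)
  Node 5: index 3 -> 2 (moved)
  Node 6: index 6 -> 6 (same)
Nodes that changed position: 0 1 2 5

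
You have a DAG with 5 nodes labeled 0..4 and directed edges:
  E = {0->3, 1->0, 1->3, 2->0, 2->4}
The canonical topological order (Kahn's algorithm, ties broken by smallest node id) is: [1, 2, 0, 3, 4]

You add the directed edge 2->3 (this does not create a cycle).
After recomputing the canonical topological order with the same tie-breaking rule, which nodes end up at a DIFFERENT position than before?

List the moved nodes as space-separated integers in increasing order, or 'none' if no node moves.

Answer: none

Derivation:
Old toposort: [1, 2, 0, 3, 4]
Added edge 2->3
Recompute Kahn (smallest-id tiebreak):
  initial in-degrees: [2, 0, 0, 3, 1]
  ready (indeg=0): [1, 2]
  pop 1: indeg[0]->1; indeg[3]->2 | ready=[2] | order so far=[1]
  pop 2: indeg[0]->0; indeg[3]->1; indeg[4]->0 | ready=[0, 4] | order so far=[1, 2]
  pop 0: indeg[3]->0 | ready=[3, 4] | order so far=[1, 2, 0]
  pop 3: no out-edges | ready=[4] | order so far=[1, 2, 0, 3]
  pop 4: no out-edges | ready=[] | order so far=[1, 2, 0, 3, 4]
New canonical toposort: [1, 2, 0, 3, 4]
Compare positions:
  Node 0: index 2 -> 2 (same)
  Node 1: index 0 -> 0 (same)
  Node 2: index 1 -> 1 (same)
  Node 3: index 3 -> 3 (same)
  Node 4: index 4 -> 4 (same)
Nodes that changed position: none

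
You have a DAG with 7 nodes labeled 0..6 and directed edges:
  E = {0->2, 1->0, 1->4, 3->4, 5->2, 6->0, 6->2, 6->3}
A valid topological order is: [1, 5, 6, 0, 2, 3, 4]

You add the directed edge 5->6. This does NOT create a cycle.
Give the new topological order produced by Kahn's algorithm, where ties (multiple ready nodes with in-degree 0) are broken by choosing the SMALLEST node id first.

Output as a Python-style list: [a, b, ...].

Old toposort: [1, 5, 6, 0, 2, 3, 4]
Added edge: 5->6
Position of 5 (1) < position of 6 (2). Old order still valid.
Run Kahn's algorithm (break ties by smallest node id):
  initial in-degrees: [2, 0, 3, 1, 2, 0, 1]
  ready (indeg=0): [1, 5]
  pop 1: indeg[0]->1; indeg[4]->1 | ready=[5] | order so far=[1]
  pop 5: indeg[2]->2; indeg[6]->0 | ready=[6] | order so far=[1, 5]
  pop 6: indeg[0]->0; indeg[2]->1; indeg[3]->0 | ready=[0, 3] | order so far=[1, 5, 6]
  pop 0: indeg[2]->0 | ready=[2, 3] | order so far=[1, 5, 6, 0]
  pop 2: no out-edges | ready=[3] | order so far=[1, 5, 6, 0, 2]
  pop 3: indeg[4]->0 | ready=[4] | order so far=[1, 5, 6, 0, 2, 3]
  pop 4: no out-edges | ready=[] | order so far=[1, 5, 6, 0, 2, 3, 4]
  Result: [1, 5, 6, 0, 2, 3, 4]

Answer: [1, 5, 6, 0, 2, 3, 4]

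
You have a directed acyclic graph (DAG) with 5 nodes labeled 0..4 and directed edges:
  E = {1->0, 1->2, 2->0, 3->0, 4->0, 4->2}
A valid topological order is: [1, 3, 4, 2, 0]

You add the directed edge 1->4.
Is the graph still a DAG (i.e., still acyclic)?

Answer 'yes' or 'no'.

Given toposort: [1, 3, 4, 2, 0]
Position of 1: index 0; position of 4: index 2
New edge 1->4: forward
Forward edge: respects the existing order. Still a DAG, same toposort still valid.
Still a DAG? yes

Answer: yes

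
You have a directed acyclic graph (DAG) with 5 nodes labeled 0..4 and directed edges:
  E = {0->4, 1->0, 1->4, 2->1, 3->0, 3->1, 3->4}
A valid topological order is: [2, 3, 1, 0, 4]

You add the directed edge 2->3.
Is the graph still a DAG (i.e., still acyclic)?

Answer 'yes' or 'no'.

Answer: yes

Derivation:
Given toposort: [2, 3, 1, 0, 4]
Position of 2: index 0; position of 3: index 1
New edge 2->3: forward
Forward edge: respects the existing order. Still a DAG, same toposort still valid.
Still a DAG? yes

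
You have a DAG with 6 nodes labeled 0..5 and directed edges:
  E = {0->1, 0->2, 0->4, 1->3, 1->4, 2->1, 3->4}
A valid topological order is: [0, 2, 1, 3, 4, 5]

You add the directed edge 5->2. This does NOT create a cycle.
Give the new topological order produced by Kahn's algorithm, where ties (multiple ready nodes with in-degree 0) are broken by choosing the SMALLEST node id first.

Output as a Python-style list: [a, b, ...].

Old toposort: [0, 2, 1, 3, 4, 5]
Added edge: 5->2
Position of 5 (5) > position of 2 (1). Must reorder: 5 must now come before 2.
Run Kahn's algorithm (break ties by smallest node id):
  initial in-degrees: [0, 2, 2, 1, 3, 0]
  ready (indeg=0): [0, 5]
  pop 0: indeg[1]->1; indeg[2]->1; indeg[4]->2 | ready=[5] | order so far=[0]
  pop 5: indeg[2]->0 | ready=[2] | order so far=[0, 5]
  pop 2: indeg[1]->0 | ready=[1] | order so far=[0, 5, 2]
  pop 1: indeg[3]->0; indeg[4]->1 | ready=[3] | order so far=[0, 5, 2, 1]
  pop 3: indeg[4]->0 | ready=[4] | order so far=[0, 5, 2, 1, 3]
  pop 4: no out-edges | ready=[] | order so far=[0, 5, 2, 1, 3, 4]
  Result: [0, 5, 2, 1, 3, 4]

Answer: [0, 5, 2, 1, 3, 4]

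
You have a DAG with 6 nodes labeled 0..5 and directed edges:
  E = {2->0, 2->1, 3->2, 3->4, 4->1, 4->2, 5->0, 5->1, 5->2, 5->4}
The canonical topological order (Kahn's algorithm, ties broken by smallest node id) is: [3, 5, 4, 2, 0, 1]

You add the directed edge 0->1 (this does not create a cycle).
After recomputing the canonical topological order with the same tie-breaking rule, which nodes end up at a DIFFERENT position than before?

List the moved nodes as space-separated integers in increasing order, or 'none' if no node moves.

Answer: none

Derivation:
Old toposort: [3, 5, 4, 2, 0, 1]
Added edge 0->1
Recompute Kahn (smallest-id tiebreak):
  initial in-degrees: [2, 4, 3, 0, 2, 0]
  ready (indeg=0): [3, 5]
  pop 3: indeg[2]->2; indeg[4]->1 | ready=[5] | order so far=[3]
  pop 5: indeg[0]->1; indeg[1]->3; indeg[2]->1; indeg[4]->0 | ready=[4] | order so far=[3, 5]
  pop 4: indeg[1]->2; indeg[2]->0 | ready=[2] | order so far=[3, 5, 4]
  pop 2: indeg[0]->0; indeg[1]->1 | ready=[0] | order so far=[3, 5, 4, 2]
  pop 0: indeg[1]->0 | ready=[1] | order so far=[3, 5, 4, 2, 0]
  pop 1: no out-edges | ready=[] | order so far=[3, 5, 4, 2, 0, 1]
New canonical toposort: [3, 5, 4, 2, 0, 1]
Compare positions:
  Node 0: index 4 -> 4 (same)
  Node 1: index 5 -> 5 (same)
  Node 2: index 3 -> 3 (same)
  Node 3: index 0 -> 0 (same)
  Node 4: index 2 -> 2 (same)
  Node 5: index 1 -> 1 (same)
Nodes that changed position: none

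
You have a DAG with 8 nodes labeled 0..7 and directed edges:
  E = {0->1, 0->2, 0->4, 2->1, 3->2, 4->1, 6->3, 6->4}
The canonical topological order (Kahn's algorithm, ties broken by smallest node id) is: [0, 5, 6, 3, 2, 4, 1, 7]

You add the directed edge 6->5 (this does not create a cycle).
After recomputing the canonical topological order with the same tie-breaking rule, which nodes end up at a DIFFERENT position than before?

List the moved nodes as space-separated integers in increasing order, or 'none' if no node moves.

Answer: 1 2 3 4 5 6

Derivation:
Old toposort: [0, 5, 6, 3, 2, 4, 1, 7]
Added edge 6->5
Recompute Kahn (smallest-id tiebreak):
  initial in-degrees: [0, 3, 2, 1, 2, 1, 0, 0]
  ready (indeg=0): [0, 6, 7]
  pop 0: indeg[1]->2; indeg[2]->1; indeg[4]->1 | ready=[6, 7] | order so far=[0]
  pop 6: indeg[3]->0; indeg[4]->0; indeg[5]->0 | ready=[3, 4, 5, 7] | order so far=[0, 6]
  pop 3: indeg[2]->0 | ready=[2, 4, 5, 7] | order so far=[0, 6, 3]
  pop 2: indeg[1]->1 | ready=[4, 5, 7] | order so far=[0, 6, 3, 2]
  pop 4: indeg[1]->0 | ready=[1, 5, 7] | order so far=[0, 6, 3, 2, 4]
  pop 1: no out-edges | ready=[5, 7] | order so far=[0, 6, 3, 2, 4, 1]
  pop 5: no out-edges | ready=[7] | order so far=[0, 6, 3, 2, 4, 1, 5]
  pop 7: no out-edges | ready=[] | order so far=[0, 6, 3, 2, 4, 1, 5, 7]
New canonical toposort: [0, 6, 3, 2, 4, 1, 5, 7]
Compare positions:
  Node 0: index 0 -> 0 (same)
  Node 1: index 6 -> 5 (moved)
  Node 2: index 4 -> 3 (moved)
  Node 3: index 3 -> 2 (moved)
  Node 4: index 5 -> 4 (moved)
  Node 5: index 1 -> 6 (moved)
  Node 6: index 2 -> 1 (moved)
  Node 7: index 7 -> 7 (same)
Nodes that changed position: 1 2 3 4 5 6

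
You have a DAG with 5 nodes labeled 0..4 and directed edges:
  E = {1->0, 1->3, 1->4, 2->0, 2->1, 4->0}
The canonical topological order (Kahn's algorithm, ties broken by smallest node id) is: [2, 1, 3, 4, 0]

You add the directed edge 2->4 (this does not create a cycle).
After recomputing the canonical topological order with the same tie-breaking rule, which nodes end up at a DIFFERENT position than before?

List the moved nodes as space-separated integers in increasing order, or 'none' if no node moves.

Answer: none

Derivation:
Old toposort: [2, 1, 3, 4, 0]
Added edge 2->4
Recompute Kahn (smallest-id tiebreak):
  initial in-degrees: [3, 1, 0, 1, 2]
  ready (indeg=0): [2]
  pop 2: indeg[0]->2; indeg[1]->0; indeg[4]->1 | ready=[1] | order so far=[2]
  pop 1: indeg[0]->1; indeg[3]->0; indeg[4]->0 | ready=[3, 4] | order so far=[2, 1]
  pop 3: no out-edges | ready=[4] | order so far=[2, 1, 3]
  pop 4: indeg[0]->0 | ready=[0] | order so far=[2, 1, 3, 4]
  pop 0: no out-edges | ready=[] | order so far=[2, 1, 3, 4, 0]
New canonical toposort: [2, 1, 3, 4, 0]
Compare positions:
  Node 0: index 4 -> 4 (same)
  Node 1: index 1 -> 1 (same)
  Node 2: index 0 -> 0 (same)
  Node 3: index 2 -> 2 (same)
  Node 4: index 3 -> 3 (same)
Nodes that changed position: none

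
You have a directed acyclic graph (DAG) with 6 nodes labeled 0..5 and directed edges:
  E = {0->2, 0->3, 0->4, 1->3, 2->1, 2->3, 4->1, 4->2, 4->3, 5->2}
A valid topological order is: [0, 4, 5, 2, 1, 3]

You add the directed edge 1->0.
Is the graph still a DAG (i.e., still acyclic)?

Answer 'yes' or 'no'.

Answer: no

Derivation:
Given toposort: [0, 4, 5, 2, 1, 3]
Position of 1: index 4; position of 0: index 0
New edge 1->0: backward (u after v in old order)
Backward edge: old toposort is now invalid. Check if this creates a cycle.
Does 0 already reach 1? Reachable from 0: [0, 1, 2, 3, 4]. YES -> cycle!
Still a DAG? no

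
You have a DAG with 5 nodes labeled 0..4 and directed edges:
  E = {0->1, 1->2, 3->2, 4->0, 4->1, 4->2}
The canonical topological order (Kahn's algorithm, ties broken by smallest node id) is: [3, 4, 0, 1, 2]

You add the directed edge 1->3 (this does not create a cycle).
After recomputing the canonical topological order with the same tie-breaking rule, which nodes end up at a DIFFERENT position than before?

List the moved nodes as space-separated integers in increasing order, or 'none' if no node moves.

Answer: 0 1 3 4

Derivation:
Old toposort: [3, 4, 0, 1, 2]
Added edge 1->3
Recompute Kahn (smallest-id tiebreak):
  initial in-degrees: [1, 2, 3, 1, 0]
  ready (indeg=0): [4]
  pop 4: indeg[0]->0; indeg[1]->1; indeg[2]->2 | ready=[0] | order so far=[4]
  pop 0: indeg[1]->0 | ready=[1] | order so far=[4, 0]
  pop 1: indeg[2]->1; indeg[3]->0 | ready=[3] | order so far=[4, 0, 1]
  pop 3: indeg[2]->0 | ready=[2] | order so far=[4, 0, 1, 3]
  pop 2: no out-edges | ready=[] | order so far=[4, 0, 1, 3, 2]
New canonical toposort: [4, 0, 1, 3, 2]
Compare positions:
  Node 0: index 2 -> 1 (moved)
  Node 1: index 3 -> 2 (moved)
  Node 2: index 4 -> 4 (same)
  Node 3: index 0 -> 3 (moved)
  Node 4: index 1 -> 0 (moved)
Nodes that changed position: 0 1 3 4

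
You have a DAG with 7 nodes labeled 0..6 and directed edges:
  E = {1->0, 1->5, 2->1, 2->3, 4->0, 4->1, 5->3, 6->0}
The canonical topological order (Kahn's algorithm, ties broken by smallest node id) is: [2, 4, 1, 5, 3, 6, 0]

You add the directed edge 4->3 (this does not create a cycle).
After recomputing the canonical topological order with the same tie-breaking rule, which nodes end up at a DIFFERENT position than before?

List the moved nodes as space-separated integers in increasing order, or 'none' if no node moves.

Answer: none

Derivation:
Old toposort: [2, 4, 1, 5, 3, 6, 0]
Added edge 4->3
Recompute Kahn (smallest-id tiebreak):
  initial in-degrees: [3, 2, 0, 3, 0, 1, 0]
  ready (indeg=0): [2, 4, 6]
  pop 2: indeg[1]->1; indeg[3]->2 | ready=[4, 6] | order so far=[2]
  pop 4: indeg[0]->2; indeg[1]->0; indeg[3]->1 | ready=[1, 6] | order so far=[2, 4]
  pop 1: indeg[0]->1; indeg[5]->0 | ready=[5, 6] | order so far=[2, 4, 1]
  pop 5: indeg[3]->0 | ready=[3, 6] | order so far=[2, 4, 1, 5]
  pop 3: no out-edges | ready=[6] | order so far=[2, 4, 1, 5, 3]
  pop 6: indeg[0]->0 | ready=[0] | order so far=[2, 4, 1, 5, 3, 6]
  pop 0: no out-edges | ready=[] | order so far=[2, 4, 1, 5, 3, 6, 0]
New canonical toposort: [2, 4, 1, 5, 3, 6, 0]
Compare positions:
  Node 0: index 6 -> 6 (same)
  Node 1: index 2 -> 2 (same)
  Node 2: index 0 -> 0 (same)
  Node 3: index 4 -> 4 (same)
  Node 4: index 1 -> 1 (same)
  Node 5: index 3 -> 3 (same)
  Node 6: index 5 -> 5 (same)
Nodes that changed position: none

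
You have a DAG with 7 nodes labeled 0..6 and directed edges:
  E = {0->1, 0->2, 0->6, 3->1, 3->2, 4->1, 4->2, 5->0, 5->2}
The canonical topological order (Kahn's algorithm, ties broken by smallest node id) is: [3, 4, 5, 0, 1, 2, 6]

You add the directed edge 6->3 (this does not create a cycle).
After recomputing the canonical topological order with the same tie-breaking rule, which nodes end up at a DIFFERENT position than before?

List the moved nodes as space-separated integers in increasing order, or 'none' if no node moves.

Answer: 0 1 2 3 4 5 6

Derivation:
Old toposort: [3, 4, 5, 0, 1, 2, 6]
Added edge 6->3
Recompute Kahn (smallest-id tiebreak):
  initial in-degrees: [1, 3, 4, 1, 0, 0, 1]
  ready (indeg=0): [4, 5]
  pop 4: indeg[1]->2; indeg[2]->3 | ready=[5] | order so far=[4]
  pop 5: indeg[0]->0; indeg[2]->2 | ready=[0] | order so far=[4, 5]
  pop 0: indeg[1]->1; indeg[2]->1; indeg[6]->0 | ready=[6] | order so far=[4, 5, 0]
  pop 6: indeg[3]->0 | ready=[3] | order so far=[4, 5, 0, 6]
  pop 3: indeg[1]->0; indeg[2]->0 | ready=[1, 2] | order so far=[4, 5, 0, 6, 3]
  pop 1: no out-edges | ready=[2] | order so far=[4, 5, 0, 6, 3, 1]
  pop 2: no out-edges | ready=[] | order so far=[4, 5, 0, 6, 3, 1, 2]
New canonical toposort: [4, 5, 0, 6, 3, 1, 2]
Compare positions:
  Node 0: index 3 -> 2 (moved)
  Node 1: index 4 -> 5 (moved)
  Node 2: index 5 -> 6 (moved)
  Node 3: index 0 -> 4 (moved)
  Node 4: index 1 -> 0 (moved)
  Node 5: index 2 -> 1 (moved)
  Node 6: index 6 -> 3 (moved)
Nodes that changed position: 0 1 2 3 4 5 6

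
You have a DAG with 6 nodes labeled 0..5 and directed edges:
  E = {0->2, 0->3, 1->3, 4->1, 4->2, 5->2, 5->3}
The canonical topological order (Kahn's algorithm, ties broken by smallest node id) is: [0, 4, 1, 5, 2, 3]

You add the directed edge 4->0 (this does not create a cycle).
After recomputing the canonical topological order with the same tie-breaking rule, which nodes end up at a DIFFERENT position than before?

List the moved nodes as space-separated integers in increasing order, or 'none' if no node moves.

Old toposort: [0, 4, 1, 5, 2, 3]
Added edge 4->0
Recompute Kahn (smallest-id tiebreak):
  initial in-degrees: [1, 1, 3, 3, 0, 0]
  ready (indeg=0): [4, 5]
  pop 4: indeg[0]->0; indeg[1]->0; indeg[2]->2 | ready=[0, 1, 5] | order so far=[4]
  pop 0: indeg[2]->1; indeg[3]->2 | ready=[1, 5] | order so far=[4, 0]
  pop 1: indeg[3]->1 | ready=[5] | order so far=[4, 0, 1]
  pop 5: indeg[2]->0; indeg[3]->0 | ready=[2, 3] | order so far=[4, 0, 1, 5]
  pop 2: no out-edges | ready=[3] | order so far=[4, 0, 1, 5, 2]
  pop 3: no out-edges | ready=[] | order so far=[4, 0, 1, 5, 2, 3]
New canonical toposort: [4, 0, 1, 5, 2, 3]
Compare positions:
  Node 0: index 0 -> 1 (moved)
  Node 1: index 2 -> 2 (same)
  Node 2: index 4 -> 4 (same)
  Node 3: index 5 -> 5 (same)
  Node 4: index 1 -> 0 (moved)
  Node 5: index 3 -> 3 (same)
Nodes that changed position: 0 4

Answer: 0 4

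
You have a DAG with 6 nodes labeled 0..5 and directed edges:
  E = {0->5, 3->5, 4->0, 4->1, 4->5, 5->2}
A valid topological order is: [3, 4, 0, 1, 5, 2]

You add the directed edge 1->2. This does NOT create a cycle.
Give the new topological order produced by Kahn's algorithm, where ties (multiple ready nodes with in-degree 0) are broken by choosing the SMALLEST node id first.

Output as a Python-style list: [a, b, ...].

Old toposort: [3, 4, 0, 1, 5, 2]
Added edge: 1->2
Position of 1 (3) < position of 2 (5). Old order still valid.
Run Kahn's algorithm (break ties by smallest node id):
  initial in-degrees: [1, 1, 2, 0, 0, 3]
  ready (indeg=0): [3, 4]
  pop 3: indeg[5]->2 | ready=[4] | order so far=[3]
  pop 4: indeg[0]->0; indeg[1]->0; indeg[5]->1 | ready=[0, 1] | order so far=[3, 4]
  pop 0: indeg[5]->0 | ready=[1, 5] | order so far=[3, 4, 0]
  pop 1: indeg[2]->1 | ready=[5] | order so far=[3, 4, 0, 1]
  pop 5: indeg[2]->0 | ready=[2] | order so far=[3, 4, 0, 1, 5]
  pop 2: no out-edges | ready=[] | order so far=[3, 4, 0, 1, 5, 2]
  Result: [3, 4, 0, 1, 5, 2]

Answer: [3, 4, 0, 1, 5, 2]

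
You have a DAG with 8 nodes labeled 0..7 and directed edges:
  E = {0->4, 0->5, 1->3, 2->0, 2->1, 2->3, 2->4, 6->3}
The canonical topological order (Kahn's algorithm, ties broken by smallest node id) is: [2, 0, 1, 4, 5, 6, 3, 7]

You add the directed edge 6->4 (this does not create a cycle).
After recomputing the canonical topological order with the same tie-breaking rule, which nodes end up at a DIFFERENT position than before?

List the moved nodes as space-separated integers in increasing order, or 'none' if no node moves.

Old toposort: [2, 0, 1, 4, 5, 6, 3, 7]
Added edge 6->4
Recompute Kahn (smallest-id tiebreak):
  initial in-degrees: [1, 1, 0, 3, 3, 1, 0, 0]
  ready (indeg=0): [2, 6, 7]
  pop 2: indeg[0]->0; indeg[1]->0; indeg[3]->2; indeg[4]->2 | ready=[0, 1, 6, 7] | order so far=[2]
  pop 0: indeg[4]->1; indeg[5]->0 | ready=[1, 5, 6, 7] | order so far=[2, 0]
  pop 1: indeg[3]->1 | ready=[5, 6, 7] | order so far=[2, 0, 1]
  pop 5: no out-edges | ready=[6, 7] | order so far=[2, 0, 1, 5]
  pop 6: indeg[3]->0; indeg[4]->0 | ready=[3, 4, 7] | order so far=[2, 0, 1, 5, 6]
  pop 3: no out-edges | ready=[4, 7] | order so far=[2, 0, 1, 5, 6, 3]
  pop 4: no out-edges | ready=[7] | order so far=[2, 0, 1, 5, 6, 3, 4]
  pop 7: no out-edges | ready=[] | order so far=[2, 0, 1, 5, 6, 3, 4, 7]
New canonical toposort: [2, 0, 1, 5, 6, 3, 4, 7]
Compare positions:
  Node 0: index 1 -> 1 (same)
  Node 1: index 2 -> 2 (same)
  Node 2: index 0 -> 0 (same)
  Node 3: index 6 -> 5 (moved)
  Node 4: index 3 -> 6 (moved)
  Node 5: index 4 -> 3 (moved)
  Node 6: index 5 -> 4 (moved)
  Node 7: index 7 -> 7 (same)
Nodes that changed position: 3 4 5 6

Answer: 3 4 5 6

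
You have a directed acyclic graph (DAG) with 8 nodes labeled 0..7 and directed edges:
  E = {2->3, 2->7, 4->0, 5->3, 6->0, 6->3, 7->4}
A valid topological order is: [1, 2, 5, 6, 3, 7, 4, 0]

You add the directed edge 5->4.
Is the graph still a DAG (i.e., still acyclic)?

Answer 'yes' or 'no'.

Answer: yes

Derivation:
Given toposort: [1, 2, 5, 6, 3, 7, 4, 0]
Position of 5: index 2; position of 4: index 6
New edge 5->4: forward
Forward edge: respects the existing order. Still a DAG, same toposort still valid.
Still a DAG? yes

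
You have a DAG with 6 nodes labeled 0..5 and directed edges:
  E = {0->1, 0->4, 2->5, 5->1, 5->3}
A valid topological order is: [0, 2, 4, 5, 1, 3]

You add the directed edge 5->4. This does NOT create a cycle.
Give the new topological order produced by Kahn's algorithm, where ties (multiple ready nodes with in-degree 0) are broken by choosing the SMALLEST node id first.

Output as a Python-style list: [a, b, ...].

Old toposort: [0, 2, 4, 5, 1, 3]
Added edge: 5->4
Position of 5 (3) > position of 4 (2). Must reorder: 5 must now come before 4.
Run Kahn's algorithm (break ties by smallest node id):
  initial in-degrees: [0, 2, 0, 1, 2, 1]
  ready (indeg=0): [0, 2]
  pop 0: indeg[1]->1; indeg[4]->1 | ready=[2] | order so far=[0]
  pop 2: indeg[5]->0 | ready=[5] | order so far=[0, 2]
  pop 5: indeg[1]->0; indeg[3]->0; indeg[4]->0 | ready=[1, 3, 4] | order so far=[0, 2, 5]
  pop 1: no out-edges | ready=[3, 4] | order so far=[0, 2, 5, 1]
  pop 3: no out-edges | ready=[4] | order so far=[0, 2, 5, 1, 3]
  pop 4: no out-edges | ready=[] | order so far=[0, 2, 5, 1, 3, 4]
  Result: [0, 2, 5, 1, 3, 4]

Answer: [0, 2, 5, 1, 3, 4]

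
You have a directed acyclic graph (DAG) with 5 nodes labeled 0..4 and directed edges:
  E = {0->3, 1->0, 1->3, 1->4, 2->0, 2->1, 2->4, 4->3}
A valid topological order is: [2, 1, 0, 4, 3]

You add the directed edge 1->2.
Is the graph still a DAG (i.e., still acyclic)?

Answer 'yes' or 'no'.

Answer: no

Derivation:
Given toposort: [2, 1, 0, 4, 3]
Position of 1: index 1; position of 2: index 0
New edge 1->2: backward (u after v in old order)
Backward edge: old toposort is now invalid. Check if this creates a cycle.
Does 2 already reach 1? Reachable from 2: [0, 1, 2, 3, 4]. YES -> cycle!
Still a DAG? no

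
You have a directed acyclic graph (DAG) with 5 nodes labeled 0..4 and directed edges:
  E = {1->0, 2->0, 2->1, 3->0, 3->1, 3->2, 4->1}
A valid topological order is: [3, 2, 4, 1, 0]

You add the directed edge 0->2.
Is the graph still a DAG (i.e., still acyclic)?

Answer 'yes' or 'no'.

Given toposort: [3, 2, 4, 1, 0]
Position of 0: index 4; position of 2: index 1
New edge 0->2: backward (u after v in old order)
Backward edge: old toposort is now invalid. Check if this creates a cycle.
Does 2 already reach 0? Reachable from 2: [0, 1, 2]. YES -> cycle!
Still a DAG? no

Answer: no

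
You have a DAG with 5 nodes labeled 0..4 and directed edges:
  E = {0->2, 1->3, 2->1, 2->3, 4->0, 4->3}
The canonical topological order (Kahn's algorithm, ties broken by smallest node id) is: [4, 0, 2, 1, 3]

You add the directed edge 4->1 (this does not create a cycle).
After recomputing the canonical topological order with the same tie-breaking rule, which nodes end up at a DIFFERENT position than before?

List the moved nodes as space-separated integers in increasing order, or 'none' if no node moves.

Old toposort: [4, 0, 2, 1, 3]
Added edge 4->1
Recompute Kahn (smallest-id tiebreak):
  initial in-degrees: [1, 2, 1, 3, 0]
  ready (indeg=0): [4]
  pop 4: indeg[0]->0; indeg[1]->1; indeg[3]->2 | ready=[0] | order so far=[4]
  pop 0: indeg[2]->0 | ready=[2] | order so far=[4, 0]
  pop 2: indeg[1]->0; indeg[3]->1 | ready=[1] | order so far=[4, 0, 2]
  pop 1: indeg[3]->0 | ready=[3] | order so far=[4, 0, 2, 1]
  pop 3: no out-edges | ready=[] | order so far=[4, 0, 2, 1, 3]
New canonical toposort: [4, 0, 2, 1, 3]
Compare positions:
  Node 0: index 1 -> 1 (same)
  Node 1: index 3 -> 3 (same)
  Node 2: index 2 -> 2 (same)
  Node 3: index 4 -> 4 (same)
  Node 4: index 0 -> 0 (same)
Nodes that changed position: none

Answer: none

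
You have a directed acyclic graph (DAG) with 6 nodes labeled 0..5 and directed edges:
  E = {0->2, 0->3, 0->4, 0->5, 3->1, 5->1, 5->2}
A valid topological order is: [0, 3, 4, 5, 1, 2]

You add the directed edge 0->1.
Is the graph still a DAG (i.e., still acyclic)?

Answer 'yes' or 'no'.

Given toposort: [0, 3, 4, 5, 1, 2]
Position of 0: index 0; position of 1: index 4
New edge 0->1: forward
Forward edge: respects the existing order. Still a DAG, same toposort still valid.
Still a DAG? yes

Answer: yes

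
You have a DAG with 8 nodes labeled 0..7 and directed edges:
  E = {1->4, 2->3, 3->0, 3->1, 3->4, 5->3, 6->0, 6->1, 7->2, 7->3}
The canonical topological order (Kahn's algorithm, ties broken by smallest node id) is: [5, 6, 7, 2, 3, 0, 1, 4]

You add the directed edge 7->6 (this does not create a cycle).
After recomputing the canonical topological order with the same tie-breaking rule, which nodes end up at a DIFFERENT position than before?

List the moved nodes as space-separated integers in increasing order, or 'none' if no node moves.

Answer: 2 3 6 7

Derivation:
Old toposort: [5, 6, 7, 2, 3, 0, 1, 4]
Added edge 7->6
Recompute Kahn (smallest-id tiebreak):
  initial in-degrees: [2, 2, 1, 3, 2, 0, 1, 0]
  ready (indeg=0): [5, 7]
  pop 5: indeg[3]->2 | ready=[7] | order so far=[5]
  pop 7: indeg[2]->0; indeg[3]->1; indeg[6]->0 | ready=[2, 6] | order so far=[5, 7]
  pop 2: indeg[3]->0 | ready=[3, 6] | order so far=[5, 7, 2]
  pop 3: indeg[0]->1; indeg[1]->1; indeg[4]->1 | ready=[6] | order so far=[5, 7, 2, 3]
  pop 6: indeg[0]->0; indeg[1]->0 | ready=[0, 1] | order so far=[5, 7, 2, 3, 6]
  pop 0: no out-edges | ready=[1] | order so far=[5, 7, 2, 3, 6, 0]
  pop 1: indeg[4]->0 | ready=[4] | order so far=[5, 7, 2, 3, 6, 0, 1]
  pop 4: no out-edges | ready=[] | order so far=[5, 7, 2, 3, 6, 0, 1, 4]
New canonical toposort: [5, 7, 2, 3, 6, 0, 1, 4]
Compare positions:
  Node 0: index 5 -> 5 (same)
  Node 1: index 6 -> 6 (same)
  Node 2: index 3 -> 2 (moved)
  Node 3: index 4 -> 3 (moved)
  Node 4: index 7 -> 7 (same)
  Node 5: index 0 -> 0 (same)
  Node 6: index 1 -> 4 (moved)
  Node 7: index 2 -> 1 (moved)
Nodes that changed position: 2 3 6 7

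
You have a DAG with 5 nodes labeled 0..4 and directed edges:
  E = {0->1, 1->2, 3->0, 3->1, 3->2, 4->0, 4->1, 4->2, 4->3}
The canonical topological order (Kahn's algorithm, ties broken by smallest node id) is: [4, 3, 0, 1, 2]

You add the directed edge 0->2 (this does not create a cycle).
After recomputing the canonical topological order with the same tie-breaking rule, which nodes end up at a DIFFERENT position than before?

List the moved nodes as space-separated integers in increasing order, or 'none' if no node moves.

Answer: none

Derivation:
Old toposort: [4, 3, 0, 1, 2]
Added edge 0->2
Recompute Kahn (smallest-id tiebreak):
  initial in-degrees: [2, 3, 4, 1, 0]
  ready (indeg=0): [4]
  pop 4: indeg[0]->1; indeg[1]->2; indeg[2]->3; indeg[3]->0 | ready=[3] | order so far=[4]
  pop 3: indeg[0]->0; indeg[1]->1; indeg[2]->2 | ready=[0] | order so far=[4, 3]
  pop 0: indeg[1]->0; indeg[2]->1 | ready=[1] | order so far=[4, 3, 0]
  pop 1: indeg[2]->0 | ready=[2] | order so far=[4, 3, 0, 1]
  pop 2: no out-edges | ready=[] | order so far=[4, 3, 0, 1, 2]
New canonical toposort: [4, 3, 0, 1, 2]
Compare positions:
  Node 0: index 2 -> 2 (same)
  Node 1: index 3 -> 3 (same)
  Node 2: index 4 -> 4 (same)
  Node 3: index 1 -> 1 (same)
  Node 4: index 0 -> 0 (same)
Nodes that changed position: none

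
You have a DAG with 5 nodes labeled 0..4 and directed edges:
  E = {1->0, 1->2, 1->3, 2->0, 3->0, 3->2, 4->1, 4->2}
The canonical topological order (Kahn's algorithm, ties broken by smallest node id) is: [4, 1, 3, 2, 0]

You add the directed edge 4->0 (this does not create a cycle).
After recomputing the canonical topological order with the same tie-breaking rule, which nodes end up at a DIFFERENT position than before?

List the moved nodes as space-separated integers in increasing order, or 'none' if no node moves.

Answer: none

Derivation:
Old toposort: [4, 1, 3, 2, 0]
Added edge 4->0
Recompute Kahn (smallest-id tiebreak):
  initial in-degrees: [4, 1, 3, 1, 0]
  ready (indeg=0): [4]
  pop 4: indeg[0]->3; indeg[1]->0; indeg[2]->2 | ready=[1] | order so far=[4]
  pop 1: indeg[0]->2; indeg[2]->1; indeg[3]->0 | ready=[3] | order so far=[4, 1]
  pop 3: indeg[0]->1; indeg[2]->0 | ready=[2] | order so far=[4, 1, 3]
  pop 2: indeg[0]->0 | ready=[0] | order so far=[4, 1, 3, 2]
  pop 0: no out-edges | ready=[] | order so far=[4, 1, 3, 2, 0]
New canonical toposort: [4, 1, 3, 2, 0]
Compare positions:
  Node 0: index 4 -> 4 (same)
  Node 1: index 1 -> 1 (same)
  Node 2: index 3 -> 3 (same)
  Node 3: index 2 -> 2 (same)
  Node 4: index 0 -> 0 (same)
Nodes that changed position: none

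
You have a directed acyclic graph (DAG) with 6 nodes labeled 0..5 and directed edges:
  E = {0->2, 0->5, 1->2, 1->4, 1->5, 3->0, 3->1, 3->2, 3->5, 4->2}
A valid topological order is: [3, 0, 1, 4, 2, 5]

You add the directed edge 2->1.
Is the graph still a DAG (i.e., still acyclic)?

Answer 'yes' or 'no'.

Answer: no

Derivation:
Given toposort: [3, 0, 1, 4, 2, 5]
Position of 2: index 4; position of 1: index 2
New edge 2->1: backward (u after v in old order)
Backward edge: old toposort is now invalid. Check if this creates a cycle.
Does 1 already reach 2? Reachable from 1: [1, 2, 4, 5]. YES -> cycle!
Still a DAG? no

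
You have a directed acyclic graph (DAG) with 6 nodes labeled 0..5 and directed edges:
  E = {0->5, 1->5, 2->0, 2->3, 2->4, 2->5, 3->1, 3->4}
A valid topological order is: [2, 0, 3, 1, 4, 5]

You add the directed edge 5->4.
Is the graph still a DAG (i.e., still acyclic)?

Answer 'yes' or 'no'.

Given toposort: [2, 0, 3, 1, 4, 5]
Position of 5: index 5; position of 4: index 4
New edge 5->4: backward (u after v in old order)
Backward edge: old toposort is now invalid. Check if this creates a cycle.
Does 4 already reach 5? Reachable from 4: [4]. NO -> still a DAG (reorder needed).
Still a DAG? yes

Answer: yes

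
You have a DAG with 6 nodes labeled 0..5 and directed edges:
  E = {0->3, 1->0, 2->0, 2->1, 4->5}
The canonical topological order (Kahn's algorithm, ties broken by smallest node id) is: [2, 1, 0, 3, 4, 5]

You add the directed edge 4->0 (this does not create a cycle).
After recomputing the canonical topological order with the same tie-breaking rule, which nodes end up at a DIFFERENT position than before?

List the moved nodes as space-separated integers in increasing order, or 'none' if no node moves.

Answer: 0 3 4

Derivation:
Old toposort: [2, 1, 0, 3, 4, 5]
Added edge 4->0
Recompute Kahn (smallest-id tiebreak):
  initial in-degrees: [3, 1, 0, 1, 0, 1]
  ready (indeg=0): [2, 4]
  pop 2: indeg[0]->2; indeg[1]->0 | ready=[1, 4] | order so far=[2]
  pop 1: indeg[0]->1 | ready=[4] | order so far=[2, 1]
  pop 4: indeg[0]->0; indeg[5]->0 | ready=[0, 5] | order so far=[2, 1, 4]
  pop 0: indeg[3]->0 | ready=[3, 5] | order so far=[2, 1, 4, 0]
  pop 3: no out-edges | ready=[5] | order so far=[2, 1, 4, 0, 3]
  pop 5: no out-edges | ready=[] | order so far=[2, 1, 4, 0, 3, 5]
New canonical toposort: [2, 1, 4, 0, 3, 5]
Compare positions:
  Node 0: index 2 -> 3 (moved)
  Node 1: index 1 -> 1 (same)
  Node 2: index 0 -> 0 (same)
  Node 3: index 3 -> 4 (moved)
  Node 4: index 4 -> 2 (moved)
  Node 5: index 5 -> 5 (same)
Nodes that changed position: 0 3 4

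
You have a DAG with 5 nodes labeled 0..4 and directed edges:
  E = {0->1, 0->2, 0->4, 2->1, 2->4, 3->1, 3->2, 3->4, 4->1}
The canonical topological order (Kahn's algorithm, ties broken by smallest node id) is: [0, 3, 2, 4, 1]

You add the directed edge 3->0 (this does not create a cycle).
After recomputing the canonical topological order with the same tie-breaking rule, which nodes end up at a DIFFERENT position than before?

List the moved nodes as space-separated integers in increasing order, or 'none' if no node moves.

Old toposort: [0, 3, 2, 4, 1]
Added edge 3->0
Recompute Kahn (smallest-id tiebreak):
  initial in-degrees: [1, 4, 2, 0, 3]
  ready (indeg=0): [3]
  pop 3: indeg[0]->0; indeg[1]->3; indeg[2]->1; indeg[4]->2 | ready=[0] | order so far=[3]
  pop 0: indeg[1]->2; indeg[2]->0; indeg[4]->1 | ready=[2] | order so far=[3, 0]
  pop 2: indeg[1]->1; indeg[4]->0 | ready=[4] | order so far=[3, 0, 2]
  pop 4: indeg[1]->0 | ready=[1] | order so far=[3, 0, 2, 4]
  pop 1: no out-edges | ready=[] | order so far=[3, 0, 2, 4, 1]
New canonical toposort: [3, 0, 2, 4, 1]
Compare positions:
  Node 0: index 0 -> 1 (moved)
  Node 1: index 4 -> 4 (same)
  Node 2: index 2 -> 2 (same)
  Node 3: index 1 -> 0 (moved)
  Node 4: index 3 -> 3 (same)
Nodes that changed position: 0 3

Answer: 0 3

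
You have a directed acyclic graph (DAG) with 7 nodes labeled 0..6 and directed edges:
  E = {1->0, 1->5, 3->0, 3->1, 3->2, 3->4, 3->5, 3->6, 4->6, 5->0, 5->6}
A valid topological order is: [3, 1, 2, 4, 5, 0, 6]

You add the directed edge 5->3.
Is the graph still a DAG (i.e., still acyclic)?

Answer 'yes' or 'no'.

Given toposort: [3, 1, 2, 4, 5, 0, 6]
Position of 5: index 4; position of 3: index 0
New edge 5->3: backward (u after v in old order)
Backward edge: old toposort is now invalid. Check if this creates a cycle.
Does 3 already reach 5? Reachable from 3: [0, 1, 2, 3, 4, 5, 6]. YES -> cycle!
Still a DAG? no

Answer: no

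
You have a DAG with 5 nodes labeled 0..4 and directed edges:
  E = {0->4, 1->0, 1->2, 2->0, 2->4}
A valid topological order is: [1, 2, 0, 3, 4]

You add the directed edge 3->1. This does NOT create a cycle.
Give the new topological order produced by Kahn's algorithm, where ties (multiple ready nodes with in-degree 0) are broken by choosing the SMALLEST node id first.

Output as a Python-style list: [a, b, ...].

Old toposort: [1, 2, 0, 3, 4]
Added edge: 3->1
Position of 3 (3) > position of 1 (0). Must reorder: 3 must now come before 1.
Run Kahn's algorithm (break ties by smallest node id):
  initial in-degrees: [2, 1, 1, 0, 2]
  ready (indeg=0): [3]
  pop 3: indeg[1]->0 | ready=[1] | order so far=[3]
  pop 1: indeg[0]->1; indeg[2]->0 | ready=[2] | order so far=[3, 1]
  pop 2: indeg[0]->0; indeg[4]->1 | ready=[0] | order so far=[3, 1, 2]
  pop 0: indeg[4]->0 | ready=[4] | order so far=[3, 1, 2, 0]
  pop 4: no out-edges | ready=[] | order so far=[3, 1, 2, 0, 4]
  Result: [3, 1, 2, 0, 4]

Answer: [3, 1, 2, 0, 4]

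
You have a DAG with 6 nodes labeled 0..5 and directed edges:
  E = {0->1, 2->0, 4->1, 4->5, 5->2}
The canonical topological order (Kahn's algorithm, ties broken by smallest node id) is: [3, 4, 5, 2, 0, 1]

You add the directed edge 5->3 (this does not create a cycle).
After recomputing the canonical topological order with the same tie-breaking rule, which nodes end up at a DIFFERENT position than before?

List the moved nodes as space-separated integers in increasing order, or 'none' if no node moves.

Old toposort: [3, 4, 5, 2, 0, 1]
Added edge 5->3
Recompute Kahn (smallest-id tiebreak):
  initial in-degrees: [1, 2, 1, 1, 0, 1]
  ready (indeg=0): [4]
  pop 4: indeg[1]->1; indeg[5]->0 | ready=[5] | order so far=[4]
  pop 5: indeg[2]->0; indeg[3]->0 | ready=[2, 3] | order so far=[4, 5]
  pop 2: indeg[0]->0 | ready=[0, 3] | order so far=[4, 5, 2]
  pop 0: indeg[1]->0 | ready=[1, 3] | order so far=[4, 5, 2, 0]
  pop 1: no out-edges | ready=[3] | order so far=[4, 5, 2, 0, 1]
  pop 3: no out-edges | ready=[] | order so far=[4, 5, 2, 0, 1, 3]
New canonical toposort: [4, 5, 2, 0, 1, 3]
Compare positions:
  Node 0: index 4 -> 3 (moved)
  Node 1: index 5 -> 4 (moved)
  Node 2: index 3 -> 2 (moved)
  Node 3: index 0 -> 5 (moved)
  Node 4: index 1 -> 0 (moved)
  Node 5: index 2 -> 1 (moved)
Nodes that changed position: 0 1 2 3 4 5

Answer: 0 1 2 3 4 5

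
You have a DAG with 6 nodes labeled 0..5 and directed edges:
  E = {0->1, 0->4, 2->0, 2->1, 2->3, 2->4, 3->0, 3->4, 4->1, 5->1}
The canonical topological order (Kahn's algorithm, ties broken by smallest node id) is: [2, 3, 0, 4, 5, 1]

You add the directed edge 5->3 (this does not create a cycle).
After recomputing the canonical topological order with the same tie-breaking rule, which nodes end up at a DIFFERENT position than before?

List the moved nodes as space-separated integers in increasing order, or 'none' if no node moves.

Answer: 0 3 4 5

Derivation:
Old toposort: [2, 3, 0, 4, 5, 1]
Added edge 5->3
Recompute Kahn (smallest-id tiebreak):
  initial in-degrees: [2, 4, 0, 2, 3, 0]
  ready (indeg=0): [2, 5]
  pop 2: indeg[0]->1; indeg[1]->3; indeg[3]->1; indeg[4]->2 | ready=[5] | order so far=[2]
  pop 5: indeg[1]->2; indeg[3]->0 | ready=[3] | order so far=[2, 5]
  pop 3: indeg[0]->0; indeg[4]->1 | ready=[0] | order so far=[2, 5, 3]
  pop 0: indeg[1]->1; indeg[4]->0 | ready=[4] | order so far=[2, 5, 3, 0]
  pop 4: indeg[1]->0 | ready=[1] | order so far=[2, 5, 3, 0, 4]
  pop 1: no out-edges | ready=[] | order so far=[2, 5, 3, 0, 4, 1]
New canonical toposort: [2, 5, 3, 0, 4, 1]
Compare positions:
  Node 0: index 2 -> 3 (moved)
  Node 1: index 5 -> 5 (same)
  Node 2: index 0 -> 0 (same)
  Node 3: index 1 -> 2 (moved)
  Node 4: index 3 -> 4 (moved)
  Node 5: index 4 -> 1 (moved)
Nodes that changed position: 0 3 4 5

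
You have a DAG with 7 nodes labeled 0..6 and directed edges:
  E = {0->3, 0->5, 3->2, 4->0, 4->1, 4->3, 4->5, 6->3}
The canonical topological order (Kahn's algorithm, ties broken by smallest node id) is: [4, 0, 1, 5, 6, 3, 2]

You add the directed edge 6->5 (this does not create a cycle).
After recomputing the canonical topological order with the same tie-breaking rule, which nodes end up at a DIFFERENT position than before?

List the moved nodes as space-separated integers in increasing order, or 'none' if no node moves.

Old toposort: [4, 0, 1, 5, 6, 3, 2]
Added edge 6->5
Recompute Kahn (smallest-id tiebreak):
  initial in-degrees: [1, 1, 1, 3, 0, 3, 0]
  ready (indeg=0): [4, 6]
  pop 4: indeg[0]->0; indeg[1]->0; indeg[3]->2; indeg[5]->2 | ready=[0, 1, 6] | order so far=[4]
  pop 0: indeg[3]->1; indeg[5]->1 | ready=[1, 6] | order so far=[4, 0]
  pop 1: no out-edges | ready=[6] | order so far=[4, 0, 1]
  pop 6: indeg[3]->0; indeg[5]->0 | ready=[3, 5] | order so far=[4, 0, 1, 6]
  pop 3: indeg[2]->0 | ready=[2, 5] | order so far=[4, 0, 1, 6, 3]
  pop 2: no out-edges | ready=[5] | order so far=[4, 0, 1, 6, 3, 2]
  pop 5: no out-edges | ready=[] | order so far=[4, 0, 1, 6, 3, 2, 5]
New canonical toposort: [4, 0, 1, 6, 3, 2, 5]
Compare positions:
  Node 0: index 1 -> 1 (same)
  Node 1: index 2 -> 2 (same)
  Node 2: index 6 -> 5 (moved)
  Node 3: index 5 -> 4 (moved)
  Node 4: index 0 -> 0 (same)
  Node 5: index 3 -> 6 (moved)
  Node 6: index 4 -> 3 (moved)
Nodes that changed position: 2 3 5 6

Answer: 2 3 5 6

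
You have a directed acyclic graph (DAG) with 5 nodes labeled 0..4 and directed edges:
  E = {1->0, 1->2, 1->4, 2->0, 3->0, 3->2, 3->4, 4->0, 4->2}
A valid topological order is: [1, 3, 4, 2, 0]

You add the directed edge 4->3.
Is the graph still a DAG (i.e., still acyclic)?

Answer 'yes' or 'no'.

Given toposort: [1, 3, 4, 2, 0]
Position of 4: index 2; position of 3: index 1
New edge 4->3: backward (u after v in old order)
Backward edge: old toposort is now invalid. Check if this creates a cycle.
Does 3 already reach 4? Reachable from 3: [0, 2, 3, 4]. YES -> cycle!
Still a DAG? no

Answer: no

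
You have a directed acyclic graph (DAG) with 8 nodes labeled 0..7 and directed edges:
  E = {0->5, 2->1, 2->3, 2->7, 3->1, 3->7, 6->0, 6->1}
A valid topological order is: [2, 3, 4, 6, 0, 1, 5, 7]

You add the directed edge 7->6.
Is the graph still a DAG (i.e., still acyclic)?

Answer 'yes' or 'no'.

Given toposort: [2, 3, 4, 6, 0, 1, 5, 7]
Position of 7: index 7; position of 6: index 3
New edge 7->6: backward (u after v in old order)
Backward edge: old toposort is now invalid. Check if this creates a cycle.
Does 6 already reach 7? Reachable from 6: [0, 1, 5, 6]. NO -> still a DAG (reorder needed).
Still a DAG? yes

Answer: yes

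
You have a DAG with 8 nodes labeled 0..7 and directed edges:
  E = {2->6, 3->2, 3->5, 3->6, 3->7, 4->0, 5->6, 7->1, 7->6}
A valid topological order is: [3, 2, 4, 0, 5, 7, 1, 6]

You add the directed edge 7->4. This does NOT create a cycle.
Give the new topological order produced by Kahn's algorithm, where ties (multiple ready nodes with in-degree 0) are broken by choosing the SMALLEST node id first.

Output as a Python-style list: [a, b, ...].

Answer: [3, 2, 5, 7, 1, 4, 0, 6]

Derivation:
Old toposort: [3, 2, 4, 0, 5, 7, 1, 6]
Added edge: 7->4
Position of 7 (5) > position of 4 (2). Must reorder: 7 must now come before 4.
Run Kahn's algorithm (break ties by smallest node id):
  initial in-degrees: [1, 1, 1, 0, 1, 1, 4, 1]
  ready (indeg=0): [3]
  pop 3: indeg[2]->0; indeg[5]->0; indeg[6]->3; indeg[7]->0 | ready=[2, 5, 7] | order so far=[3]
  pop 2: indeg[6]->2 | ready=[5, 7] | order so far=[3, 2]
  pop 5: indeg[6]->1 | ready=[7] | order so far=[3, 2, 5]
  pop 7: indeg[1]->0; indeg[4]->0; indeg[6]->0 | ready=[1, 4, 6] | order so far=[3, 2, 5, 7]
  pop 1: no out-edges | ready=[4, 6] | order so far=[3, 2, 5, 7, 1]
  pop 4: indeg[0]->0 | ready=[0, 6] | order so far=[3, 2, 5, 7, 1, 4]
  pop 0: no out-edges | ready=[6] | order so far=[3, 2, 5, 7, 1, 4, 0]
  pop 6: no out-edges | ready=[] | order so far=[3, 2, 5, 7, 1, 4, 0, 6]
  Result: [3, 2, 5, 7, 1, 4, 0, 6]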